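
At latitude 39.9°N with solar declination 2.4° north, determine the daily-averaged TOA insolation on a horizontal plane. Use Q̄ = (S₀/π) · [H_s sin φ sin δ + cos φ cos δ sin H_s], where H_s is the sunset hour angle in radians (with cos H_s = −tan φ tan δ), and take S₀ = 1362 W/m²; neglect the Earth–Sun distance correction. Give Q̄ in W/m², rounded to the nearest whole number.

cos H_s = −tan(39.9°) · tan(2.4°) = -0.0350, so H_s = arccos(-0.0350) = 92.01°. In radians, H_s = 1.6059.
H_s sin φ sin δ = 1.6059 × 0.6414 × 0.0419 = 0.0432.
cos φ cos δ sin H_s = 0.7672 × 0.9991 × 0.9994 = 0.7660.
Q̄ = (1362/π) × (0.0432 + 0.7660) = 433.54 × 0.8092 = 350.82 W/m².

351 W/m²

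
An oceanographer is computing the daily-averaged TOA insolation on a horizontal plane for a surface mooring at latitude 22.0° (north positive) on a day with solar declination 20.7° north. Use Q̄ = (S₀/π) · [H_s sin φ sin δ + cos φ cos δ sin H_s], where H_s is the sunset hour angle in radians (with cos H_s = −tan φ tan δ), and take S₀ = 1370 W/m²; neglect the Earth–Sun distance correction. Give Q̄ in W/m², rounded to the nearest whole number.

473 W/m²

The sunset hour angle satisfies cos H_s = −tan φ tan δ = -0.1527, giving H_s = 98.78°. In radians, H_s = 1.7240.
H_s sin φ sin δ = 1.7240 × 0.3746 × 0.3535 = 0.2283.
cos φ cos δ sin H_s = 0.9272 × 0.9354 × 0.9883 = 0.8572.
Q̄ = (1370/π) × (0.2283 + 0.8572) = 436.08 × 1.0855 = 473.36 W/m².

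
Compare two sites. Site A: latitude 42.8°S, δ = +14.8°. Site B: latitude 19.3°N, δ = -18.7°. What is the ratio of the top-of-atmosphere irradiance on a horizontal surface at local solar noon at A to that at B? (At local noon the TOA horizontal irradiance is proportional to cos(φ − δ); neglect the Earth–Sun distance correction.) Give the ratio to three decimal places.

A: cos θ_z = cos(-42.8° − (14.8°)) = 0.5358.
B: cos θ_z = cos(19.3° − (-18.7°)) = 0.7880.
Ratio A/B = 0.5358 / 0.7880 = 0.6799.

0.680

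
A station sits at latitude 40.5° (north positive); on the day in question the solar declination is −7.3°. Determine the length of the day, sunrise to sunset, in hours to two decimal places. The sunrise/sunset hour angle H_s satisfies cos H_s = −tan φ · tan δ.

−tan φ tan δ = −(0.8541)(-0.1281) = 0.1094; H_s = arccos(0.1094) = 83.72°.
Day length = 2 H_s / 15° h⁻¹ = 167.44° / 15 = 11.163 h.

11.16 hours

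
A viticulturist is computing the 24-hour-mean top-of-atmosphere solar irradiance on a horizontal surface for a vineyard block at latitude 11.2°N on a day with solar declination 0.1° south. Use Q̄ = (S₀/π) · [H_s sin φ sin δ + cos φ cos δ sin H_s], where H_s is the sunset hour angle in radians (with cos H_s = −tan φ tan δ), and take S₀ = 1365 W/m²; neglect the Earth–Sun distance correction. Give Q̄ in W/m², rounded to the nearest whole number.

426 W/m²

−tan φ tan δ = −(0.1980)(-0.0017) = 0.0003; H_s = arccos(0.0003) = 89.98°. In radians, H_s = 1.5704.
H_s sin φ sin δ = 1.5704 × 0.1942 × -0.0017 = -0.0005.
cos φ cos δ sin H_s = 0.9810 × 1.0000 × 1.0000 = 0.9810.
Q̄ = (1365/π) × (-0.0005 + 0.9810) = 434.49 × 0.9805 = 426.02 W/m².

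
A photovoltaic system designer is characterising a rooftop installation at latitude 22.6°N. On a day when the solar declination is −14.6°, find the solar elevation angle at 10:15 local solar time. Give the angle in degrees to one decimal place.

44.8°

Hour angle H = 15° × (10.25 − 12) = -26.25°.
cos θ_z = sin(22.6°) sin(-14.6°) + cos(22.6°) cos(-14.6°) cos(-26.25°) = -0.0969 + 0.8013 = 0.7044.
θ_z = arccos(0.7044) = 45.22°, so the elevation is 90° − 45.22° = 44.78°.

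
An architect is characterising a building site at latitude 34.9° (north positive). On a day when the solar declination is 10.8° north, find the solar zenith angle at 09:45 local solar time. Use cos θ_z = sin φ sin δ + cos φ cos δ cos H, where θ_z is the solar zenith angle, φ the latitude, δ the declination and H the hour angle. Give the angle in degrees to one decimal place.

39.0°

Hour angle H = 15° × (9.75 − 12) = -33.75°.
cos θ_z = sin(34.9°) sin(10.8°) + cos(34.9°) cos(10.8°) cos(-33.75°) = 0.1072 + 0.6699 = 0.7771.
θ_z = arccos(0.7771) = 39.00°.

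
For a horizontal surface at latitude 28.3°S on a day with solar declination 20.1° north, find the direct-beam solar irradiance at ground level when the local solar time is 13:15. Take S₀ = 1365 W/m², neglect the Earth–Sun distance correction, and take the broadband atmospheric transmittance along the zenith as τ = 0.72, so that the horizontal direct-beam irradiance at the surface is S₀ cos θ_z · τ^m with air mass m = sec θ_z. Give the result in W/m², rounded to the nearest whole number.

Hour angle H = 15° × (13.25 − 12) = 18.75°.
cos θ_z = sin(-28.3°) sin(20.1°) + cos(-28.3°) cos(20.1°) cos(18.75°) = -0.1629 + 0.7830 = 0.6201.
Air mass m = 1/cos θ_z = 1/0.6201 = 1.613; τ^m = 0.72^1.613 = 0.5887.
Surface direct beam = 1365 × 0.6201 × 0.5887 = 498.30 W/m².

498 W/m²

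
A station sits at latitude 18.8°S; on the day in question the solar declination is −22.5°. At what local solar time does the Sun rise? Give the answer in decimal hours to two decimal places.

cos H_s = −tan(-18.8°) · tan(-22.5°) = -0.1410, so H_s = arccos(-0.1410) = 98.11°.
Sunrise is at 12 − H_s/15 = 12 − 6.541 = 5.459 h local solar time.

5.46 h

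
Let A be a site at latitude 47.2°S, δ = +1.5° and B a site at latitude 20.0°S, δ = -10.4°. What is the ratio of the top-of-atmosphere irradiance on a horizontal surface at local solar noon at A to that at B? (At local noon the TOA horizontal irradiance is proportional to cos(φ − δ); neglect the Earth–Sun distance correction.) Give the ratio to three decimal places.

A: cos θ_z = cos(-47.2° − (1.5°)) = 0.6600.
B: cos θ_z = cos(-20.0° − (-10.4°)) = 0.9860.
Ratio A/B = 0.6600 / 0.9860 = 0.6694.

0.669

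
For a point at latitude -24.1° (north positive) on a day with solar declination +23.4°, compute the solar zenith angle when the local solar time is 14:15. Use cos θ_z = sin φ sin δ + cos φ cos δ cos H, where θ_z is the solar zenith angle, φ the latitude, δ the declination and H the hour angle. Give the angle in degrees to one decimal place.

Hour angle H = 15° × (14.25 − 12) = 33.75°.
With φ = -24.1°, δ = 23.4°, H = 33.75°: sin φ sin δ = -0.1622, cos φ cos δ cos H = 0.6966, so cos θ_z = 0.5344.
θ_z = arccos(0.5344) = 57.70°.

57.7°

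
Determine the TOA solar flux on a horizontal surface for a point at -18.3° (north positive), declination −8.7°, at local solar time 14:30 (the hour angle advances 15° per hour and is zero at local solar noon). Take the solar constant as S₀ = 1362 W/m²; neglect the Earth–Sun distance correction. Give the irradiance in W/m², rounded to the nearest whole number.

Hour angle H = 15° × (14.5 − 12) = 37.50°.
cos θ_z = sin φ sin δ + cos φ cos δ cos H = (-0.3140)(-0.1513) + (0.9494)(0.9885)(0.7934) = 0.7921.
Top-of-atmosphere irradiance = S₀ cos θ_z = 1362 × 0.7921 = 1078.84 W/m².

1079 W/m²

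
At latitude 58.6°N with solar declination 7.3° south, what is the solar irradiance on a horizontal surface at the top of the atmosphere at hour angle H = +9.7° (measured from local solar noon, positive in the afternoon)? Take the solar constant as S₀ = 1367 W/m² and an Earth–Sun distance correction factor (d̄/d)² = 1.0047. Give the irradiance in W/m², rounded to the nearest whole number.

551 W/m²

With φ = 58.6°, δ = -7.3°, H = 9.70°: sin φ sin δ = -0.1085, cos φ cos δ cos H = 0.5094, so cos θ_z = 0.4009.
Top-of-atmosphere irradiance = S₀ (d̄/d)² cos θ_z = 1367 × 1.0047 × 0.4009 = 550.61 W/m².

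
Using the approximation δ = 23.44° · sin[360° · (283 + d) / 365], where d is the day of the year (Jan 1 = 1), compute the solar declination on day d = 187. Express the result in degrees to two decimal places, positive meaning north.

+22.79°

360 × (283 + 187) / 365 = 463.562°; sin(463.562°) = 0.9721.
δ = 23.44 × 0.9721 = 22.786° ≈ +22.79°.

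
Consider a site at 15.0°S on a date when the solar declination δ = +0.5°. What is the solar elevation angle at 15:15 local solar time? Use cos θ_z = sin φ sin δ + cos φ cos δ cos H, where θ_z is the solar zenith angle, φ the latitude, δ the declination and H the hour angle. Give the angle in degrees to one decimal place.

Hour angle H = 15° × (15.25 − 12) = 48.75°.
cos θ_z = sin φ sin δ + cos φ cos δ cos H = (-0.2588)(0.0087) + (0.9659)(1.0000)(0.6593) = 0.6346.
θ_z = arccos(0.6346) = 50.61°, so the elevation is 90° − 50.61° = 39.39°.

39.4°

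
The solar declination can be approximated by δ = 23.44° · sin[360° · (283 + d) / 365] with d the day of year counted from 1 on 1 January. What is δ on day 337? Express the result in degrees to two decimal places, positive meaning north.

-22.23°

360 × (283 + 337) / 365 = 611.507°; sin(611.507°) = -0.9484.
δ = 23.44 × -0.9484 = -22.230° ≈ -22.23°.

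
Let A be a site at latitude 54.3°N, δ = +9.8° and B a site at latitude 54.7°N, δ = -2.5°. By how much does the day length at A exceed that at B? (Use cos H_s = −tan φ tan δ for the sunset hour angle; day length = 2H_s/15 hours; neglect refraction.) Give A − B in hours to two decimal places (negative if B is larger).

A: H_s = arccos(−tan 54.3° · tan 9.8°) = 103.91°, so 2H_s/15 = 13.8547 h.
B: H_s = arccos(−tan 54.7° · tan -2.5°) = 86.46°, so 2H_s/15 = 11.5280 h.
A − B = 13.8547 − 11.5280 = 2.3267 h.

+2.33 h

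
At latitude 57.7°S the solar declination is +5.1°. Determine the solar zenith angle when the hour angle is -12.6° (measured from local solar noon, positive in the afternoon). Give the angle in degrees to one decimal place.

cos θ_z = sin(-57.7°) sin(5.1°) + cos(-57.7°) cos(5.1°) cos(-12.60°) = -0.0751 + 0.5194 = 0.4443.
θ_z = arccos(0.4443) = 63.62°.

63.6°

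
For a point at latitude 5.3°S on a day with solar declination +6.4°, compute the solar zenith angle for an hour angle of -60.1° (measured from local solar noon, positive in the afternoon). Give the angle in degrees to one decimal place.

61.1°

With φ = -5.3°, δ = 6.4°, H = -60.10°: sin φ sin δ = -0.0103, cos φ cos δ cos H = 0.4933, so cos θ_z = 0.4830.
θ_z = arccos(0.4830) = 61.12°.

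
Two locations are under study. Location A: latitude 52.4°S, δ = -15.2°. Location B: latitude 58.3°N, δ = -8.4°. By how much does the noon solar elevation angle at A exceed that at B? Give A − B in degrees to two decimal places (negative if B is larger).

A: 90° − |-52.4 − (-15.2)| = 52.80°.
B: 90° − |58.3 − (-8.4)| = 23.30°.
A − B = 52.80 − 23.30 = 29.50°.

+29.50°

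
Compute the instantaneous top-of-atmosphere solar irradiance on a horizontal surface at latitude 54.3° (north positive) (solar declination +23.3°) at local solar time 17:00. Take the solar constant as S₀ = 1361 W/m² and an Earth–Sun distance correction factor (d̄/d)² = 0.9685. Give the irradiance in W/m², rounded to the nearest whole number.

606 W/m²

Hour angle H = 15° × (17 − 12) = 75.00°.
With φ = 54.3°, δ = 23.3°, H = 75.00°: sin φ sin δ = 0.3212, cos φ cos δ cos H = 0.1387, so cos θ_z = 0.4599.
Top-of-atmosphere irradiance = S₀ (d̄/d)² cos θ_z = 1361 × 0.9685 × 0.4599 = 606.21 W/m².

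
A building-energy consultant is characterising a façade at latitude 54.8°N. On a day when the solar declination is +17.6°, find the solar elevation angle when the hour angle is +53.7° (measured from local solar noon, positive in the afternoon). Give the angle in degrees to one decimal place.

34.9°

cos θ_z = sin φ sin δ + cos φ cos δ cos H = (0.8171)(0.3024) + (0.5764)(0.9532)(0.5920) = 0.5724.
θ_z = arccos(0.5724) = 55.08°, so the elevation is 90° − 55.08° = 34.92°.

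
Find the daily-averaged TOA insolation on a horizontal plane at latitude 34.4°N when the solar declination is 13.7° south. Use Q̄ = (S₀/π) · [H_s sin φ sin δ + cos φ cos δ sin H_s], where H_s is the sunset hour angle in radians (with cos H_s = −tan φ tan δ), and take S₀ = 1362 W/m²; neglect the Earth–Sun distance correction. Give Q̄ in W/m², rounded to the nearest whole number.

261 W/m²

−tan φ tan δ = −(0.6847)(-0.2438) = 0.1669; H_s = arccos(0.1669) = 80.39°. In radians, H_s = 1.4031.
H_s sin φ sin δ = 1.4031 × 0.5650 × -0.2368 = -0.1877.
cos φ cos δ sin H_s = 0.8251 × 0.9715 × 0.9860 = 0.7904.
Q̄ = (1362/π) × (-0.1877 + 0.7904) = 433.54 × 0.6027 = 261.29 W/m².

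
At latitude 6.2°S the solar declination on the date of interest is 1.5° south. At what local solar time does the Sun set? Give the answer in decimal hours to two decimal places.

−tan φ tan δ = −(-0.1086)(-0.0262) = -0.0028; H_s = arccos(-0.0028) = 90.16°.
Sunset is at 12 + H_s/15 = 12 + 6.011 = 18.011 h local solar time.

18.01 h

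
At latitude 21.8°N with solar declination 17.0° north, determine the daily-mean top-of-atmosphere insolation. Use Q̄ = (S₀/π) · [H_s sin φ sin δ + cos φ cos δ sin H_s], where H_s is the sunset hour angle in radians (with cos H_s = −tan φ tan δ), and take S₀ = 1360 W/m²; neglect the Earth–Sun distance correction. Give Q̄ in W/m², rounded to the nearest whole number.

461 W/m²

The sunset hour angle satisfies cos H_s = −tan φ tan δ = -0.1223, giving H_s = 97.02°. In radians, H_s = 1.6933.
H_s sin φ sin δ = 1.6933 × 0.3714 × 0.2924 = 0.1839.
cos φ cos δ sin H_s = 0.9285 × 0.9563 × 0.9925 = 0.8813.
Q̄ = (1360/π) × (0.1839 + 0.8813) = 432.90 × 1.0652 = 461.13 W/m².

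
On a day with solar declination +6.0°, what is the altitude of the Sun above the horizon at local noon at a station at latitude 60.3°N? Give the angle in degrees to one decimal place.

At local solar noon the hour angle is zero, so the elevation is 90° − |φ − δ| = 90° − |60.3° − (6.0°)| = 90° − 54.3° = 35.7°.

35.7°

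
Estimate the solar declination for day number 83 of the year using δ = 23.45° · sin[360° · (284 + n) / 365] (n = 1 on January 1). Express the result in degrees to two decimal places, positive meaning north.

+0.81°

360 × (284 + 83) / 365 = 361.973°; sin(361.973°) = 0.0344.
δ = 23.45 × 0.0344 = 0.807° ≈ +0.81°.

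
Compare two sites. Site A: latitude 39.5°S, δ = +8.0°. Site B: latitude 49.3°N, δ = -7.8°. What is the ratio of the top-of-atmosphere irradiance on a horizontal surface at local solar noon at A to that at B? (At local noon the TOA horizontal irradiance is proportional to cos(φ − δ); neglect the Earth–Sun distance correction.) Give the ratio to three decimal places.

A: cos θ_z = cos(-39.5° − (8.0°)) = 0.6756.
B: cos θ_z = cos(49.3° − (-7.8°)) = 0.5432.
Ratio A/B = 0.6756 / 0.5432 = 1.2437.

1.244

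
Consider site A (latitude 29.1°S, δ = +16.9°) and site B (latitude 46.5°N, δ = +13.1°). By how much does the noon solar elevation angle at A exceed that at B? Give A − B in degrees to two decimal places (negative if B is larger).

-12.60°

A: 90° − |-29.1 − (16.9)| = 44.00°.
B: 90° − |46.5 − (13.1)| = 56.60°.
A − B = 44.00 − 56.60 = -12.60°.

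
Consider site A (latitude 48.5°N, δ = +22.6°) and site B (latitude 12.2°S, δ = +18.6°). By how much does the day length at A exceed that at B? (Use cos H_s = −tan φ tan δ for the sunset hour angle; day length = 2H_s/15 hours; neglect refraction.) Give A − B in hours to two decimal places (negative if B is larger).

+4.30 h

A: H_s = arccos(−tan 48.5° · tan 22.6°) = 118.07°, so 2H_s/15 = 15.7427 h.
B: H_s = arccos(−tan -12.2° · tan 18.6°) = 85.83°, so 2H_s/15 = 11.4440 h.
A − B = 15.7427 − 11.4440 = 4.2987 h.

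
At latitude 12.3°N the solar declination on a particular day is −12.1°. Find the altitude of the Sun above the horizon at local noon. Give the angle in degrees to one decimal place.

65.6°

At local solar noon the hour angle is zero, so the elevation is 90° − |φ − δ| = 90° − |12.3° − (-12.1°)| = 90° − 24.4° = 65.6°.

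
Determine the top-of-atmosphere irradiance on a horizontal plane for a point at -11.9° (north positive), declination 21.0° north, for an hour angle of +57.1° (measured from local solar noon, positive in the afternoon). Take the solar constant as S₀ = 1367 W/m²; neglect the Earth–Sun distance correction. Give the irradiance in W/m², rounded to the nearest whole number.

577 W/m²

With φ = -11.9°, δ = 21.0°, H = 57.10°: sin φ sin δ = -0.0739, cos φ cos δ cos H = 0.4962, so cos θ_z = 0.4223.
Top-of-atmosphere irradiance = S₀ cos θ_z = 1367 × 0.4223 = 577.28 W/m².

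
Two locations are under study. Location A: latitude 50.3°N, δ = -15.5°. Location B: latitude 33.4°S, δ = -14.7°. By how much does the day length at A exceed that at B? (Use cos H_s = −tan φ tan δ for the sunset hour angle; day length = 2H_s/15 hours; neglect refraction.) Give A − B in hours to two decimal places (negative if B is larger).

A: H_s = arccos(−tan 50.3° · tan -15.5°) = 70.49°, so 2H_s/15 = 9.3987 h.
B: H_s = arccos(−tan -33.4° · tan -14.7°) = 99.96°, so 2H_s/15 = 13.3280 h.
A − B = 9.3987 − 13.3280 = -3.9293 h.

-3.93 h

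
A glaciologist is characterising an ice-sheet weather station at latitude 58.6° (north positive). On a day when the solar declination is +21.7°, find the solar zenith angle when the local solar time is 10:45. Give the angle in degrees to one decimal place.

Hour angle H = 15° × (10.75 − 12) = -18.75°.
cos θ_z = sin φ sin δ + cos φ cos δ cos H = (0.8536)(0.3697) + (0.5210)(0.9291)(0.9469) = 0.7739.
θ_z = arccos(0.7739) = 39.29°.

39.3°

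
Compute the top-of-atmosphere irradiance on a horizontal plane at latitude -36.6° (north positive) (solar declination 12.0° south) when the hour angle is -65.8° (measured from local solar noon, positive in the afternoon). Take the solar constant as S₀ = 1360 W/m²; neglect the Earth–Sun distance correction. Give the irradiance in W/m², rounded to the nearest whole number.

606 W/m²

cos θ_z = sin φ sin δ + cos φ cos δ cos H = (-0.5962)(-0.2079) + (0.8028)(0.9781)(0.4099) = 0.4458.
Top-of-atmosphere irradiance = S₀ cos θ_z = 1360 × 0.4458 = 606.29 W/m².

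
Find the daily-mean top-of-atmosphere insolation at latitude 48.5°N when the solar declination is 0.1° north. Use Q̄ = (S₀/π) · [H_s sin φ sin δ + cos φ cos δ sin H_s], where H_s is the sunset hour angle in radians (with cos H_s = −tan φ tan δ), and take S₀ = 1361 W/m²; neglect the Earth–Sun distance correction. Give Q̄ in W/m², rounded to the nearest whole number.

288 W/m²

−tan φ tan δ = −(1.1303)(0.0017) = -0.0019; H_s = arccos(-0.0019) = 90.11°. In radians, H_s = 1.5727.
H_s sin φ sin δ = 1.5727 × 0.7490 × 0.0017 = 0.0020.
cos φ cos δ sin H_s = 0.6626 × 1.0000 × 1.0000 = 0.6626.
Q̄ = (1361/π) × (0.0020 + 0.6626) = 433.22 × 0.6646 = 287.92 W/m².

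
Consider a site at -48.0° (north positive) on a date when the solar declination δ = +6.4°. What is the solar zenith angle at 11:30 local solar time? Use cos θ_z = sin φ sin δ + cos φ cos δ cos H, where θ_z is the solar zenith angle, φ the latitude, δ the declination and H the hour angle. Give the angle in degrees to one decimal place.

54.8°

Hour angle H = 15° × (11.5 − 12) = -7.50°.
cos θ_z = sin(-48.0°) sin(6.4°) + cos(-48.0°) cos(6.4°) cos(-7.50°) = -0.0828 + 0.6593 = 0.5765.
θ_z = arccos(0.5765) = 54.80°.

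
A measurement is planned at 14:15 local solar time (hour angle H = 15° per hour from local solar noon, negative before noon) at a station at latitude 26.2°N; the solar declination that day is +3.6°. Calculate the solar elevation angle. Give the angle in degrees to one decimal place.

Hour angle H = 15° × (14.25 − 12) = 33.75°.
cos θ_z = sin(26.2°) sin(3.6°) + cos(26.2°) cos(3.6°) cos(33.75°) = 0.0277 + 0.7446 = 0.7723.
θ_z = arccos(0.7723) = 39.44°, so the elevation is 90° − 39.44° = 50.56°.

50.6°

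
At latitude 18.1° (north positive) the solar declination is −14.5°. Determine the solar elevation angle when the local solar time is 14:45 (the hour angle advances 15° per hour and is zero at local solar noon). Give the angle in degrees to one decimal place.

Hour angle H = 15° × (14.75 − 12) = 41.25°.
cos θ_z = sin φ sin δ + cos φ cos δ cos H = (0.3107)(-0.2504) + (0.9505)(0.9681)(0.7518) = 0.6140.
θ_z = arccos(0.6140) = 52.12°, so the elevation is 90° − 52.12° = 37.88°.

37.9°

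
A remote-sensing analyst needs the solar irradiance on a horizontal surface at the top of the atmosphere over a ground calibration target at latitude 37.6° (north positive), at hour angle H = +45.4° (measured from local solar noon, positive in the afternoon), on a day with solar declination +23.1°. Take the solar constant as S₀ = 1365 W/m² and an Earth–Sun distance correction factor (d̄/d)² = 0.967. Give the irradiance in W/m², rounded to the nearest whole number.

cos θ_z = sin φ sin δ + cos φ cos δ cos H = (0.6101)(0.3923) + (0.7923)(0.9198)(0.7022) = 0.7511.
Top-of-atmosphere irradiance = S₀ (d̄/d)² cos θ_z = 1365 × 0.967 × 0.7511 = 991.42 W/m².

991 W/m²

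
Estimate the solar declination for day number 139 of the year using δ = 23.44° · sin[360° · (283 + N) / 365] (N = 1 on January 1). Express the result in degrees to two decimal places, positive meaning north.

360 × (283 + 139) / 365 = 416.219°; sin(416.219°) = 0.8312.
δ = 23.44 × 0.8312 = 19.483° ≈ +19.48°.

+19.48°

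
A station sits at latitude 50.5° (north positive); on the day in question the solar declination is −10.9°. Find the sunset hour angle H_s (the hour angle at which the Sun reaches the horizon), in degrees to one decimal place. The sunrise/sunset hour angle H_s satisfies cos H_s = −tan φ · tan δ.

cos H_s = −tan(50.5°) · tan(-10.9°) = 0.2336, so H_s = arccos(0.2336) = 76.49°.

76.5°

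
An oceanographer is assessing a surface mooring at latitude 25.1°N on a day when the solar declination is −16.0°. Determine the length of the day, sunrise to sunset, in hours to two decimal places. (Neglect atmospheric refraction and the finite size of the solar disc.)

10.97 hours

The sunset hour angle satisfies cos H_s = −tan φ tan δ = 0.1343, giving H_s = 82.28°.
Day length = 2 H_s / 15° h⁻¹ = 164.56° / 15 = 10.971 h.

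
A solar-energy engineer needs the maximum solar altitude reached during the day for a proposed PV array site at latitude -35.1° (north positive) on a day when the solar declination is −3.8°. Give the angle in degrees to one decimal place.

58.7°

At local solar noon the hour angle is zero, so the elevation is 90° − |φ − δ| = 90° − |-35.1° − (-3.8°)| = 90° − 31.3° = 58.7°.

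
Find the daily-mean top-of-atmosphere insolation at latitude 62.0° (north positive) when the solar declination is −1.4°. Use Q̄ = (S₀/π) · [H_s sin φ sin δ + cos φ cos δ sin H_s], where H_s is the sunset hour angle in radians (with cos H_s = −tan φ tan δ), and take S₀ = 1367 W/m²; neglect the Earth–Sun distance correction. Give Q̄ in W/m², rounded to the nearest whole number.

The sunset hour angle satisfies cos H_s = −tan φ tan δ = 0.0460, giving H_s = 87.36°. In radians, H_s = 1.5247.
H_s sin φ sin δ = 1.5247 × 0.8829 × -0.0244 = -0.0328.
cos φ cos δ sin H_s = 0.4695 × 0.9997 × 0.9989 = 0.4688.
Q̄ = (1367/π) × (-0.0328 + 0.4688) = 435.13 × 0.4360 = 189.72 W/m².

190 W/m²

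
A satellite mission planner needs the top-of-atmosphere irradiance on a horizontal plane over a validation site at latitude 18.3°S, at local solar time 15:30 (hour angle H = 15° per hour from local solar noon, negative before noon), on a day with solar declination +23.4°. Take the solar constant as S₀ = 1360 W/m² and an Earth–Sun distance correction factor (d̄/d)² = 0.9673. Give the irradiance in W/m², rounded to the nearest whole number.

534 W/m²

Hour angle H = 15° × (15.5 − 12) = 52.50°.
cos θ_z = sin(-18.3°) sin(23.4°) + cos(-18.3°) cos(23.4°) cos(52.50°) = -0.1247 + 0.5304 = 0.4057.
Top-of-atmosphere irradiance = S₀ (d̄/d)² cos θ_z = 1360 × 0.9673 × 0.4057 = 533.71 W/m².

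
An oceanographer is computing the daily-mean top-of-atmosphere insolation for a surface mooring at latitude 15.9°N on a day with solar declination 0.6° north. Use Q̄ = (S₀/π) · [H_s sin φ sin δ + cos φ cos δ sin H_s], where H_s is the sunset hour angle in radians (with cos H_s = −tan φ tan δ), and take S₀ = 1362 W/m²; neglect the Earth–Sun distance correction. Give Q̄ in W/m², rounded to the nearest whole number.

cos H_s = −tan(15.9°) · tan(0.6°) = -0.0030, so H_s = arccos(-0.0030) = 90.17°. In radians, H_s = 1.5738.
H_s sin φ sin δ = 1.5738 × 0.2740 × 0.0105 = 0.0045.
cos φ cos δ sin H_s = 0.9617 × 0.9999 × 1.0000 = 0.9616.
Q̄ = (1362/π) × (0.0045 + 0.9616) = 433.54 × 0.9661 = 418.84 W/m².

419 W/m²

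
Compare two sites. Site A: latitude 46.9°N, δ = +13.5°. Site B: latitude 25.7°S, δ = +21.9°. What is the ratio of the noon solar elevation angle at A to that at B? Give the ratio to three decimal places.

A: 90° − |46.9 − (13.5)| = 56.60°.
B: 90° − |-25.7 − (21.9)| = 42.40°.
Ratio A/B = 56.6000 / 42.4000 = 1.3349.

1.335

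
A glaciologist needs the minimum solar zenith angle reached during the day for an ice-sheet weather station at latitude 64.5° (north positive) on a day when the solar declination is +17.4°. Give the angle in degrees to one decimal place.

At local solar noon the hour angle is zero, so the zenith angle is |φ − δ| = |64.5° − (17.4°)| = 47.1°.

47.1°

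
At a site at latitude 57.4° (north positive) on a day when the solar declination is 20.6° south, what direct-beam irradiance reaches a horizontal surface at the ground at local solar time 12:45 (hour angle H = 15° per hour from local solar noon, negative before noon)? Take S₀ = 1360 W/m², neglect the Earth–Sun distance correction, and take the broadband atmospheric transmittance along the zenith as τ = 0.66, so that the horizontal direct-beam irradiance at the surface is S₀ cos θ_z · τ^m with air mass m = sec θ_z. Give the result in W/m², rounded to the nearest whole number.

Hour angle H = 15° × (12.75 − 12) = 11.25°.
With φ = 57.4°, δ = -20.6°, H = 11.25°: sin φ sin δ = -0.2964, cos φ cos δ cos H = 0.4946, so cos θ_z = 0.1982.
Air mass m = 1/cos θ_z = 1/0.1982 = 5.045; τ^m = 0.66^5.045 = 0.1229.
Surface direct beam = 1360 × 0.1982 × 0.1229 = 33.13 W/m².

33 W/m²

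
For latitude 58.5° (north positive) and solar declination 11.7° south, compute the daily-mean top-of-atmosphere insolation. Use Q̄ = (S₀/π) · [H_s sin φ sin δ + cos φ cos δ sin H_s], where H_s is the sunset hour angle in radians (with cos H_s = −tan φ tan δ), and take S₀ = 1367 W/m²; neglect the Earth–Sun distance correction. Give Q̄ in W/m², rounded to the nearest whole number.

−tan φ tan δ = −(1.6319)(-0.2071) = 0.3380; H_s = arccos(0.3380) = 70.24°. In radians, H_s = 1.2259.
H_s sin φ sin δ = 1.2259 × 0.8526 × -0.2028 = -0.2120.
cos φ cos δ sin H_s = 0.5225 × 0.9792 × 0.9411 = 0.4815.
Q̄ = (1367/π) × (-0.2120 + 0.4815) = 435.13 × 0.2695 = 117.27 W/m².

117 W/m²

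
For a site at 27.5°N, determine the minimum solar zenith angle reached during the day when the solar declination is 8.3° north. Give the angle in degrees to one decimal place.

19.2°

At local solar noon the hour angle is zero, so the zenith angle is |φ − δ| = |27.5° − (8.3°)| = 19.2°.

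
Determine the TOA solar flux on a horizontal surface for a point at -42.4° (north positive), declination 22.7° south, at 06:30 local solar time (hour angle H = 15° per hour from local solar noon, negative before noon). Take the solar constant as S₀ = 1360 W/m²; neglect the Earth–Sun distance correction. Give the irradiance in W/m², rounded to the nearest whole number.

Hour angle H = 15° × (6.5 − 12) = -82.50°.
cos θ_z = sin(-42.4°) sin(-22.7°) + cos(-42.4°) cos(-22.7°) cos(-82.50°) = 0.2602 + 0.0889 = 0.3491.
Top-of-atmosphere irradiance = S₀ cos θ_z = 1360 × 0.3491 = 474.78 W/m².

475 W/m²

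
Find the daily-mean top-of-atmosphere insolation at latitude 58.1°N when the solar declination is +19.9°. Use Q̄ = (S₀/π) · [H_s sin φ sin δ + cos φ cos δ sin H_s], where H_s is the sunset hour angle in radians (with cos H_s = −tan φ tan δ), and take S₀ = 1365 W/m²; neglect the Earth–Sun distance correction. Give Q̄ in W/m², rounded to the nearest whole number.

cos H_s = −tan(58.1°) · tan(19.9°) = -0.5816, so H_s = arccos(-0.5816) = 125.56°. In radians, H_s = 2.1914.
H_s sin φ sin δ = 2.1914 × 0.8490 × 0.3404 = 0.6333.
cos φ cos δ sin H_s = 0.5284 × 0.9403 × 0.8135 = 0.4042.
Q̄ = (1365/π) × (0.6333 + 0.4042) = 434.49 × 1.0375 = 450.78 W/m².

451 W/m²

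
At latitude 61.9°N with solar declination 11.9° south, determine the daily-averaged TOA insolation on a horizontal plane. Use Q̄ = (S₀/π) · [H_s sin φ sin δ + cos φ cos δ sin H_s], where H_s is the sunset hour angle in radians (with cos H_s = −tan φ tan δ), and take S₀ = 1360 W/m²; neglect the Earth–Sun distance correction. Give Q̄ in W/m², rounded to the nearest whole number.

92 W/m²

The sunset hour angle satisfies cos H_s = −tan φ tan δ = 0.3947, giving H_s = 66.75°. In radians, H_s = 1.1650.
H_s sin φ sin δ = 1.1650 × 0.8821 × -0.2062 = -0.2119.
cos φ cos δ sin H_s = 0.4710 × 0.9785 × 0.9188 = 0.4235.
Q̄ = (1360/π) × (-0.2119 + 0.4235) = 432.90 × 0.2116 = 91.60 W/m².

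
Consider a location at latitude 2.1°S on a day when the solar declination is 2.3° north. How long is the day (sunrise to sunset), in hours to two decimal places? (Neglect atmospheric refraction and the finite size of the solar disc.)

11.99 hours

The sunset hour angle satisfies cos H_s = −tan φ tan δ = 0.0015, giving H_s = 89.91°.
Day length = 2 H_s / 15° h⁻¹ = 179.82° / 15 = 11.988 h.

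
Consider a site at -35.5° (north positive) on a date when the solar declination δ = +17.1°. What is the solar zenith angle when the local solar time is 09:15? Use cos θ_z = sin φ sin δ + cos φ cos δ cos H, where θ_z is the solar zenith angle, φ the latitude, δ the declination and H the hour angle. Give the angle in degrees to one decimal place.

65.5°

Hour angle H = 15° × (9.25 − 12) = -41.25°.
With φ = -35.5°, δ = 17.1°, H = -41.25°: sin φ sin δ = -0.1708, cos φ cos δ cos H = 0.5850, so cos θ_z = 0.4142.
θ_z = arccos(0.4142) = 65.53°.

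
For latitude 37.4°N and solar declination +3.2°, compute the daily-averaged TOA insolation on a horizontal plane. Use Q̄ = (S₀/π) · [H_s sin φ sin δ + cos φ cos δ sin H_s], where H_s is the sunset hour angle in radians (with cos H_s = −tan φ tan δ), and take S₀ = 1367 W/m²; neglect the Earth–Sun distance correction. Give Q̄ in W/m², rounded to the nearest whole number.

cos H_s = −tan(37.4°) · tan(3.2°) = -0.0427, so H_s = arccos(-0.0427) = 92.45°. In radians, H_s = 1.6136.
H_s sin φ sin δ = 1.6136 × 0.6074 × 0.0558 = 0.0547.
cos φ cos δ sin H_s = 0.7944 × 0.9984 × 0.9991 = 0.7924.
Q̄ = (1367/π) × (0.0547 + 0.7924) = 435.13 × 0.8471 = 368.60 W/m².

369 W/m²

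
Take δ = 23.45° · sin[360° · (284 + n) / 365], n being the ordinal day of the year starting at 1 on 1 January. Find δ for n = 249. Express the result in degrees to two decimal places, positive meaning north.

+5.79°

360 × (284 + 249) / 365 = 525.699°; sin(525.699°) = 0.2470.
δ = 23.45 × 0.2470 = 5.792° ≈ +5.79°.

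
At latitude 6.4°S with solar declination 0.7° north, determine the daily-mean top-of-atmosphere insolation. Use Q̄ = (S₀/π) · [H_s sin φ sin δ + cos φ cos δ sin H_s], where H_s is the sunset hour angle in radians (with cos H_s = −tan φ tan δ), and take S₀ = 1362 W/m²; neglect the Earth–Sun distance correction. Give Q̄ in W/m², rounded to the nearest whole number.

cos H_s = −tan(-6.4°) · tan(0.7°) = 0.0014, so H_s = arccos(0.0014) = 89.92°. In radians, H_s = 1.5694.
H_s sin φ sin δ = 1.5694 × -0.1115 × 0.0122 = -0.0021.
cos φ cos δ sin H_s = 0.9938 × 0.9999 × 1.0000 = 0.9937.
Q̄ = (1362/π) × (-0.0021 + 0.9937) = 433.54 × 0.9916 = 429.90 W/m².

430 W/m²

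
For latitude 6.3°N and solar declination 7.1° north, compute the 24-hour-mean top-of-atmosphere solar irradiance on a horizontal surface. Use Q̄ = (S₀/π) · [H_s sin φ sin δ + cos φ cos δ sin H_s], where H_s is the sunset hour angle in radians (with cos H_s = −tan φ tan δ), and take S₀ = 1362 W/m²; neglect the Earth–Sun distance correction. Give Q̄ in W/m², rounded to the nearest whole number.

cos H_s = −tan(6.3°) · tan(7.1°) = -0.0138, so H_s = arccos(-0.0138) = 90.79°. In radians, H_s = 1.5846.
H_s sin φ sin δ = 1.5846 × 0.1097 × 0.1236 = 0.0215.
cos φ cos δ sin H_s = 0.9940 × 0.9923 × 0.9999 = 0.9862.
Q̄ = (1362/π) × (0.0215 + 0.9862) = 433.54 × 1.0077 = 436.88 W/m².

437 W/m²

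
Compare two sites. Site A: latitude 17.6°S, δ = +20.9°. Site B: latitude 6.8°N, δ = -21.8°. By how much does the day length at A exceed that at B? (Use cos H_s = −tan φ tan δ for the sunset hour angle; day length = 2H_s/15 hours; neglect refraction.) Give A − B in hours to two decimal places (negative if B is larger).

A: H_s = arccos(−tan -17.6° · tan 20.9°) = 83.04°, so 2H_s/15 = 11.0720 h.
B: H_s = arccos(−tan 6.8° · tan -21.8°) = 87.27°, so 2H_s/15 = 11.6360 h.
A − B = 11.0720 − 11.6360 = -0.5640 h.

-0.56 h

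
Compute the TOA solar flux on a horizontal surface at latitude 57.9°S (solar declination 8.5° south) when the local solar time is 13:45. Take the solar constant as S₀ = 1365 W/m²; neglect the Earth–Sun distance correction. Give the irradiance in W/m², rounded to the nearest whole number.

814 W/m²

Hour angle H = 15° × (13.75 − 12) = 26.25°.
With φ = -57.9°, δ = -8.5°, H = 26.25°: sin φ sin δ = 0.1252, cos φ cos δ cos H = 0.4714, so cos θ_z = 0.5966.
Top-of-atmosphere irradiance = S₀ cos θ_z = 1365 × 0.5966 = 814.36 W/m².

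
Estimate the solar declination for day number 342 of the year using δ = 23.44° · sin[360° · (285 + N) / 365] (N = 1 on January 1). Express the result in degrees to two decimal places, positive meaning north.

-22.96°

360 × (285 + 342) / 365 = 618.411°; sin(618.411°) = -0.9796.
δ = 23.44 × -0.9796 = -22.962° ≈ -22.96°.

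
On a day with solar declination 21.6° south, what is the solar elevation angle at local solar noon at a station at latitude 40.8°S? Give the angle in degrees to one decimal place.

At local solar noon the hour angle is zero, so the elevation is 90° − |φ − δ| = 90° − |-40.8° − (-21.6°)| = 90° − 19.2° = 70.8°.

70.8°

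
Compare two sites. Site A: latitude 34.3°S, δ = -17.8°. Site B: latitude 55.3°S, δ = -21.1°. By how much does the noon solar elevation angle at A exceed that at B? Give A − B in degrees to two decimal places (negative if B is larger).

A: 90° − |-34.3 − (-17.8)| = 73.50°.
B: 90° − |-55.3 − (-21.1)| = 55.80°.
A − B = 73.50 − 55.80 = 17.70°.

+17.70°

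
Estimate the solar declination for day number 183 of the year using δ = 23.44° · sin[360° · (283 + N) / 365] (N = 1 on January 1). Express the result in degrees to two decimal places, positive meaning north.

360 × (283 + 183) / 365 = 459.616°; sin(459.616°) = 0.9859.
δ = 23.44 × 0.9859 = 23.109° ≈ +23.11°.

+23.11°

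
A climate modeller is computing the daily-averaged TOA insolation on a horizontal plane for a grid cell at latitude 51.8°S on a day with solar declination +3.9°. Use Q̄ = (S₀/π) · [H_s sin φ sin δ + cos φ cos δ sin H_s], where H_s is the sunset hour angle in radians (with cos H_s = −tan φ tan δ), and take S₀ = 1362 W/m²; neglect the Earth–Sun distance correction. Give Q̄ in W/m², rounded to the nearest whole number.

232 W/m²

The sunset hour angle satisfies cos H_s = −tan φ tan δ = 0.0866, giving H_s = 85.03°. In radians, H_s = 1.4841.
H_s sin φ sin δ = 1.4841 × -0.7859 × 0.0680 = -0.0793.
cos φ cos δ sin H_s = 0.6184 × 0.9977 × 0.9962 = 0.6146.
Q̄ = (1362/π) × (-0.0793 + 0.6146) = 433.54 × 0.5353 = 232.07 W/m².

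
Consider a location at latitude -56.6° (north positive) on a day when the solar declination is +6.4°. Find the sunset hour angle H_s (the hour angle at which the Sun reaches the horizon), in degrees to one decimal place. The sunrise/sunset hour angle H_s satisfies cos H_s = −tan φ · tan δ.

−tan φ tan δ = −(-1.5166)(0.1122) = 0.1702; H_s = arccos(0.1702) = 80.20°.

80.2°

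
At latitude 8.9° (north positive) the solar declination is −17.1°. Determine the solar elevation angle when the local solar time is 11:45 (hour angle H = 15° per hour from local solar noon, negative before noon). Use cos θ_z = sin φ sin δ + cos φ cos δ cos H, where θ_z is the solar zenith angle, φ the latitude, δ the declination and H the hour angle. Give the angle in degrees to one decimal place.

Hour angle H = 15° × (11.75 − 12) = -3.75°.
With φ = 8.9°, δ = -17.1°, H = -3.75°: sin φ sin δ = -0.0455, cos φ cos δ cos H = 0.9423, so cos θ_z = 0.8968.
θ_z = arccos(0.8968) = 26.26°, so the elevation is 90° − 26.26° = 63.74°.

63.7°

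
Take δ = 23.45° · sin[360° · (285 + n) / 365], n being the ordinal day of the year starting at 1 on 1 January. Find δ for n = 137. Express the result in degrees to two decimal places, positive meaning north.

360 × (285 + 137) / 365 = 416.219°; sin(416.219°) = 0.8312.
δ = 23.45 × 0.8312 = 19.492° ≈ +19.49°.

+19.49°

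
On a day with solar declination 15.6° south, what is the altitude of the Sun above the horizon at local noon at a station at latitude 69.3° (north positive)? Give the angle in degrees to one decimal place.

At local solar noon the hour angle is zero, so the elevation is 90° − |φ − δ| = 90° − |69.3° − (-15.6°)| = 90° − 84.9° = 5.1°.

5.1°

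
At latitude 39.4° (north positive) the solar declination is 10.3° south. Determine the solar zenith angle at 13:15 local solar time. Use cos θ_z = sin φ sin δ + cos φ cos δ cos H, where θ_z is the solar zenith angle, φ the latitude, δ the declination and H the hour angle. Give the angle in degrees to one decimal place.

Hour angle H = 15° × (13.25 − 12) = 18.75°.
cos θ_z = sin φ sin δ + cos φ cos δ cos H = (0.6347)(-0.1788) + (0.7727)(0.9839)(0.9469) = 0.6064.
θ_z = arccos(0.6064) = 52.67°.

52.7°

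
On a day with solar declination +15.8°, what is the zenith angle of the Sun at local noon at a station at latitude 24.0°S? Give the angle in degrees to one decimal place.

39.8°

At local solar noon the hour angle is zero, so the zenith angle is |φ − δ| = |-24.0° − (15.8°)| = 39.8°.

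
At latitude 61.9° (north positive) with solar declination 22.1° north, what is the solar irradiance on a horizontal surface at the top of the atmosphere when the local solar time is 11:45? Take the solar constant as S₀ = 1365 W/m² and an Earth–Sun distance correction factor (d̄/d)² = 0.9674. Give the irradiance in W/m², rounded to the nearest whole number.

1013 W/m²

Hour angle H = 15° × (11.75 − 12) = -3.75°.
cos θ_z = sin(61.9°) sin(22.1°) + cos(61.9°) cos(22.1°) cos(-3.75°) = 0.3319 + 0.4355 = 0.7674.
Top-of-atmosphere irradiance = S₀ (d̄/d)² cos θ_z = 1365 × 0.9674 × 0.7674 = 1013.35 W/m².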